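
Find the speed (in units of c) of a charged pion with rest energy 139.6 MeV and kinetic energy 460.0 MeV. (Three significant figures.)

K = (γ−1)mc², so γ = 1 + 460.0/139.6 = 4.2951.
Then v/c = √(1 − γ⁻²) = √(1 − 0.0542068) = √0.9457932 = 0.973.

0.973c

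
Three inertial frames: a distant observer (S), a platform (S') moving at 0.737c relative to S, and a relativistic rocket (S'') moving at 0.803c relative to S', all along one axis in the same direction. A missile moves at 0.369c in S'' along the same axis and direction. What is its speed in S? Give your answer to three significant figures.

First combine the missile and relativistic rocket (S''→S'): u₁ = (0.369 + 0.803)/(1 + 0.369×0.803) = 1.172/1.296307 = 0.90411.
Then combine with the platform (S'→S): u = (0.90411 + 0.737)/(1 + 0.90411×0.737) = 1.64111/1.66632907 = 0.98487.

0.985c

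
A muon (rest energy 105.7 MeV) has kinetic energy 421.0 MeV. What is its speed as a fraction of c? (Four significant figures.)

K = (γ−1)mc², so γ = 1 + 421.0/105.7 = 4.983.
Then v/c = √(1 − γ⁻²) = √(1 − 0.0402734) = √0.9597266 = 0.9797.

0.9797c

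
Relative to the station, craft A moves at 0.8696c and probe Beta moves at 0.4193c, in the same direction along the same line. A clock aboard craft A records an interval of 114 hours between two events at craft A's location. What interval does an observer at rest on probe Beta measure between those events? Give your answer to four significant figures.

161.6 hours

Speed of craft A in probe Beta's frame: u = (v_A − v_B)/(1 − v_A v_B/c²) = (0.8696 − 0.4193)/(1 − 0.8696×0.4193) = 0.4503/0.63537672 = 0.70871; |u| = 0.70871c.
γ for this relative speed: γ = 1/√(1 − 0.50227) = 1.4174.
Craft A's interval is proper; time dilation gives Δt_B = γΔτ = 1.4174 × 114 hours = 161.6 hours.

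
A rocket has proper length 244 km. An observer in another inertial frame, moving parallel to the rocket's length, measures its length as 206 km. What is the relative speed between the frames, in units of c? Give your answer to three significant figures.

0.536c

Length contraction gives γ = L₀/L = 244/206 = 1.1845.
β = √(1 − 1/γ²) = √0.287262 = 0.536.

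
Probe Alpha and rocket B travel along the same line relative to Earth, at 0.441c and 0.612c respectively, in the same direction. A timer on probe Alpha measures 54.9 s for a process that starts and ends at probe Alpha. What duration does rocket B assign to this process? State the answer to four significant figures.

Speed of probe Alpha in rocket B's frame: u = (v_A − v_B)/(1 − v_A v_B/c²) = (0.441 − 0.612)/(1 − 0.441×0.612) = −0.171/0.730108 = −0.23421; |u| = 0.23421c.
At |u| = 0.23421c, γ = (1 − 0.0548543)^(−1/2) = 1.0286.
The clock on probe Alpha records proper time, so rocket B measures Δt = γΔτ = 1.0286 × 54.9 = 56.47 s.

56.47 s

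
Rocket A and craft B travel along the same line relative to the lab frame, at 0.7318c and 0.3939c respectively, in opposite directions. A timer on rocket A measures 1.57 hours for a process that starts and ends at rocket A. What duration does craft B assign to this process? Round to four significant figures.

Transform rocket A's velocity into craft B's frame: (0.7318 + 0.3939)/(1 + 0.7318·0.3939) = 1.1257/1.28825602, so the relative speed is 0.87382c.
γ for this relative speed: γ = 1/√(1 − 0.763561) = 2.0566.
The clock on rocket A records proper time, so craft B measures Δt = γΔτ = 2.0566 × 1.57 = 3.229 hours.

3.229 hours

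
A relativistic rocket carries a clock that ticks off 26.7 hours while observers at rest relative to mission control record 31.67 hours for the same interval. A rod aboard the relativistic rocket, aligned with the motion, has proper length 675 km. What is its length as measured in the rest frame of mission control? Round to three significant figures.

569 km

The time-dilation ratio gives γ = 31.67/26.7 = 1.18614.
The rod contracts by the same γ: 675 km / 1.18614 = 569 km.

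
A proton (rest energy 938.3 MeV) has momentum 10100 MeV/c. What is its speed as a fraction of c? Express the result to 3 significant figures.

0.996c

βγ = pc/(mc²) = 10100/938.3 = 10.764.
Since γ² = 1 + (βγ)² = 116.864, γ = √116.864 = 10.8104, and β = (βγ)/γ = 10.764/10.8104 = 0.996.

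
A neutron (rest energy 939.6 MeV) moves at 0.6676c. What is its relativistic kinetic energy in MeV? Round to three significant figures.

With β = 0.6676, γ = 1/√(1 − 0.6676²) = 1/√0.55431024 = 1.34315.
Kinetic energy: K = (γ − 1)mc² = (1.34315 − 1) × 939.6 MeV = 0.34315 × 939.6 = 322 MeV.

322 MeV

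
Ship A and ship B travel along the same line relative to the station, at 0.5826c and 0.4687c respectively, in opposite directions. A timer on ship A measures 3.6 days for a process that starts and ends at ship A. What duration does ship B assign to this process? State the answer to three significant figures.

6.38 days

Speed of ship A in ship B's frame: u = (v_A + v_B)/(1 + v_A v_B/c²) = (0.5826 + 0.4687)/(1 + 0.5826×0.4687) = 1.0513/1.27306462 = 0.8258; |u| = 0.8258c.
At |u| = 0.8258c, γ = (1 − 0.681946)^(−1/2) = 1.7732.
Ship A's interval is proper; time dilation gives Δt_B = γΔτ = 1.7732 × 3.6 days = 6.38 days.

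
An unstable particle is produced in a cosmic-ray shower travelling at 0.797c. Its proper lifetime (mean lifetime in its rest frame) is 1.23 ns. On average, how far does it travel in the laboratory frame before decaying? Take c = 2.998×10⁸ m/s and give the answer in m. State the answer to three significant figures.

0.487 m

γ = 1/√(1 − β²) = 1/√(1 − 0.635209) = 1/√0.364791 = 1/0.603979 = 1.6557.
Lab-frame lifetime: Δt = γτ = 1.6557 × 1.23 ns = 2.0365 ns.
Distance: d = vΔt = 0.797 × 2.998×10⁸ m/s × 2.0365×10^-9 s = 0.487 m.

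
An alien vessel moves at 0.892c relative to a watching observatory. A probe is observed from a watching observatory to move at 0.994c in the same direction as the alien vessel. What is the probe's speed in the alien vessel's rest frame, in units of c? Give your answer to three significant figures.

0.900c

Transform to the alien vessel's frame: u' = (u − v)/(1 − uv/c²).
u' = (0.994 − 0.892)/(1 − 0.994×0.892) = 0.102/0.113352 = 0.89985.
Speed in the alien vessel's frame: 0.900c (in the same direction).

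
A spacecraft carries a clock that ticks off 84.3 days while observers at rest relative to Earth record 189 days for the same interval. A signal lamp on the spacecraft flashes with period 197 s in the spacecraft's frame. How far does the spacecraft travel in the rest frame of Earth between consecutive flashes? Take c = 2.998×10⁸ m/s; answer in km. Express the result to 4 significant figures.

1.185×10^8 km

γ = Δt/Δτ = 189/84.3 = 2.24199.
β = √(1 − 1/γ²) = 0.89502. Lab-frame period = γτ = 2.24199×197 s = 441.67 s. Distance = βc × γτ = 0.89502 × 2.998×10⁸ m/s × 441.67 s = 1.1851×10^11 m = 1.185×10^8 km.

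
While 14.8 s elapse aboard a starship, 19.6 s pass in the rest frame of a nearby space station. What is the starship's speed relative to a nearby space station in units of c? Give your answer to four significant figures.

0.6556c

γ = Δt/Δτ = 19.6/14.8 = 1.3243.
β = √(1 − 1/γ²) = √(1 − 0.5702) = √0.4298 = 0.6556.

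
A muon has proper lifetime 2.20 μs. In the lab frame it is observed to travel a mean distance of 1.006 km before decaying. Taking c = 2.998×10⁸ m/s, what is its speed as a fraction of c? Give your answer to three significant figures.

0.836c

Let x = d/(cτ) = 1006 m / (2.998×10⁸ m/s × 2.200×10^-6 s) = 1.5253. Since d = βγcτ, x = βγ = β/√(1−β²).
Solving: β² = x²/(1+x²) = 2.32654/3.32654 = 0.699387, so β = 0.836.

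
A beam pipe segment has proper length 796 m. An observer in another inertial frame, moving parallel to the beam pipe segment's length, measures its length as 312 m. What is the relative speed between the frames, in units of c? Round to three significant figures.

0.920c

Length contraction gives γ = L₀/L = 796/312 = 2.5513.
β = √(1 − 1/γ²) = √0.84637 = 0.920.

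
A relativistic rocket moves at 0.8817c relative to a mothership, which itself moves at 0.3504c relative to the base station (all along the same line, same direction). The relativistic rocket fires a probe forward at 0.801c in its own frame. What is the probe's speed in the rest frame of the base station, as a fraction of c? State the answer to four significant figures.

Apply u = (u'+v)/(1+u'v) twice. Probe in the mothership frame: (0.801+0.8817)/(1+0.801·0.8817) = 1.6827/1.7062417 = 0.9862c.
That velocity, transformed to the rest frame of the base station: (0.9862+0.3504)/(1+0.9862·0.3504) = 1.3366/1.34556448 = 0.99334c.

0.9933c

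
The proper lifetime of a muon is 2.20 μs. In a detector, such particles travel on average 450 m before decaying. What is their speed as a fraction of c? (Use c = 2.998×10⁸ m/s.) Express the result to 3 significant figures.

0.564c

Lab distance = (lab lifetime)·v = γτ·βc, so βγ = d/(cτ) = 450.0/(2.998×10⁸ × 2.200×10^-6) = 0.68227.
With βγ = 0.68227: γ² = 1 + (βγ)² = 1.465492, and β = (βγ)/γ = 0.68227/1.21058 = 0.564.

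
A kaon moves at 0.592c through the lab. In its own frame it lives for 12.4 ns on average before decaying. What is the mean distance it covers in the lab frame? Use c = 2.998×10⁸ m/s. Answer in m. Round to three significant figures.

2.73 m

γ = 1/√(1 − β²) = 1/√(1 − 0.350464) = 1/√0.649536 = 1/0.805938 = 1.2408.
Lab-frame lifetime: Δt = γτ = 1.2408 × 12.4 ns = 15.386 ns.
Distance: d = vΔt = 0.592 × 2.998×10⁸ m/s × 1.5386×10^-8 s = 2.73 m.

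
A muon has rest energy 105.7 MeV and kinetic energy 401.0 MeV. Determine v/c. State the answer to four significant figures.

K = (γ−1)mc², so γ = 1 + 401.0/105.7 = 4.7938.
Then v/c = √(1 − γ⁻²) = √(1 − 0.0435151) = √0.9564849 = 0.9780.

0.9780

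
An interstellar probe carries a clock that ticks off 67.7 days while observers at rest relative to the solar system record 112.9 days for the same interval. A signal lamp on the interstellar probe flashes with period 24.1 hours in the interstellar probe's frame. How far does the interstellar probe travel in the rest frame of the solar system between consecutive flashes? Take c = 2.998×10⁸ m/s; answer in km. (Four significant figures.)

The time-dilation ratio gives γ = 112.9/67.7 = 1.66765.
β = √(1 − 1/γ²) = 0.80027. Lab-frame period = γτ = 1.66765×24.1 hours = 40.19 hours. Distance = βc × γτ = 0.80027 × 2.998×10⁸ m/s × 144684 s = 3.4713×10^13 m = 3.471×10^10 km.

3.471×10^10 km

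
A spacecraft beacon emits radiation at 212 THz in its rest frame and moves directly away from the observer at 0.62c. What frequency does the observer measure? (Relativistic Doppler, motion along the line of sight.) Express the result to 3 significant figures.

103 THz

Relativistic Doppler (source moving away): f_obs = f_src · √((1−β)/(1+β)).
With β = 0.62: factor = √(0.38/1.62) = 0.48432.
f_obs = 212 × 0.48432 = 103 THz.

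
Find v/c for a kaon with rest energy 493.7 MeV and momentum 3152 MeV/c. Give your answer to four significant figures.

pc/(mc²) = 3152/493.7 = 6.3844 = βγ = β/√(1−β²).
So β² = x²/(1 + x²) with x = 6.3844: x² = 40.7606, β² = 40.7606/41.7606 = 0.976054, β = 0.9880.

0.9880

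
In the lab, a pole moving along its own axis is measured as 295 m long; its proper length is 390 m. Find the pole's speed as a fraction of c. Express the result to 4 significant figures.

0.6541c

Length contraction gives γ = L₀/L = 390/295 = 1.322.
β = √(1 − 1/γ²) = √0.427814 = 0.6541.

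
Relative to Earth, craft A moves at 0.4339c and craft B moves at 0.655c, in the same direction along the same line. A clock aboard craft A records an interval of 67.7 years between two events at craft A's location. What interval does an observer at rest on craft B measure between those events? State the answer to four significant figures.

Transform craft A's velocity into craft B's frame: (0.4339 − 0.655)/(1 − 0.4339·0.655) = −0.2211/0.7157955, so the relative speed is 0.30889c.
γ for this relative speed: γ = 1/√(1 − 0.095413) = 1.0514.
The clock on craft A records proper time, so craft B measures Δt = γΔτ = 1.0514 × 67.7 = 71.18 years.

71.18 years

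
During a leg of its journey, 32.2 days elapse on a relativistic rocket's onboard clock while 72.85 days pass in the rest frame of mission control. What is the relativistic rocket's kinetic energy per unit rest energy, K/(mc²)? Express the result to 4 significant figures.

From Δt = γΔτ: γ = 72.85/32.2 = 2.26242.
Since K = (γ−1)mc², K/(mc²) = 2.26242 − 1 = 1.262.

1.262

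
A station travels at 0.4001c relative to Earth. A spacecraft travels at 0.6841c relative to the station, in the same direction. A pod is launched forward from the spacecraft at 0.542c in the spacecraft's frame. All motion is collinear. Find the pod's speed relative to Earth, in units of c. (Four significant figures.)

Compose velocities in two stages. Stage 1 (into S'): u₁ = (0.542+0.6841)/(1+0.542×0.6841) = 0.89445.
Stage 2 (into S): u = (0.89445+0.4001)/(1+0.89445×0.4001) = 0.95337, so the speed is 0.9534c.

0.9534c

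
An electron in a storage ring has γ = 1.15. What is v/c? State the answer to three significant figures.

β = √(1 − 1/γ²) = √(1 − 1/1.3225) = √0.243856 = 0.494.

0.494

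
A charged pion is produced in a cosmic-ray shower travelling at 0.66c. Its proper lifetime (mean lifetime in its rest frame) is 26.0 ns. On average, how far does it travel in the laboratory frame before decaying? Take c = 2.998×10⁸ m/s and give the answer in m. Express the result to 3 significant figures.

γ = 1/√(1 − β²) = 1/√(1 − 0.4356) = 1/√0.5644 = 1/0.751266 = 1.3311.
Lab-frame lifetime: Δt = γτ = 1.3311 × 26.0 ns = 34.609 ns.
Distance: d = vΔt = 0.66 × 2.998×10⁸ m/s × 3.4609×10^-8 s = 6.85 m.

6.85 m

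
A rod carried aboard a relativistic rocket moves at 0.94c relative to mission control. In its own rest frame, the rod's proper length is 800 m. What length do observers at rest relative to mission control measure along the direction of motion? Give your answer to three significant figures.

With β = 0.94, γ = 1/√(1 − 0.94²) = 1/√0.1164 = 2.9311.
Along the direction of motion the measured length is L₀/γ = 800/2.9311 = 273 m.

273 m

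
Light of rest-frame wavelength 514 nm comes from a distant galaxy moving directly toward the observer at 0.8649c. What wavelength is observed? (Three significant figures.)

Relativistic Doppler for wavelength: λ_obs = λ_src · √((1−β)/(1+β)).
With β = 0.8649: factor = √(0.1351/1.8649) = 0.26915.
λ_obs = 514 × 0.26915 = 138 nm.

138 nm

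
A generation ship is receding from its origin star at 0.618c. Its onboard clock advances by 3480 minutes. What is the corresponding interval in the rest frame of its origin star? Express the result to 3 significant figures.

γ = 1/√(1 − β²) = 1/√(1 − 0.381924) = 1/√0.618076 = 1/0.786178 = 1.272.
The onboard clock measures proper time, so the interval in the rest frame of its origin star is dilated: Δt = γ·Δτ = 1.272 × 3480 minutes = 4430 minutes.

4430 minutes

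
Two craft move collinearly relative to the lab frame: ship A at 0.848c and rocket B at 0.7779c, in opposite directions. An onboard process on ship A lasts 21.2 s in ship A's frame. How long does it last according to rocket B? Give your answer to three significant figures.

106 s

Speed of ship A in rocket B's frame: u = (v_A + v_B)/(1 + v_A v_B/c²) = (0.848 + 0.7779)/(1 + 0.848×0.7779) = 1.6259/1.6596592 = 0.97966; |u| = 0.97966c.
At |u| = 0.97966c, γ = (1 − 0.959734)^(−1/2) = 4.9835.
Ship A's interval is proper; time dilation gives Δt_B = γΔτ = 4.9835 × 21.2 s = 106 s.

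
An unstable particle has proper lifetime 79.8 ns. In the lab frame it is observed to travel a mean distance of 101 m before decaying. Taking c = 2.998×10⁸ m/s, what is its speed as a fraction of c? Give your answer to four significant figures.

0.9731c

Let x = d/(cτ) = 101.0 m / (2.998×10⁸ m/s × 7.980×10^-8 s) = 4.2217. Since d = βγcτ, x = βγ = β/√(1−β²).
Solving: β² = x²/(1+x²) = 17.8228/18.8228 = 0.946873, so β = 0.9731.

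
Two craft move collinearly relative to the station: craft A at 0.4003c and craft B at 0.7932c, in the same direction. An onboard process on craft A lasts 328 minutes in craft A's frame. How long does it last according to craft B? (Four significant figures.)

Speed of craft A in craft B's frame: u = (v_A − v_B)/(1 − v_A v_B/c²) = (0.4003 − 0.7932)/(1 − 0.4003×0.7932) = −0.3929/0.68248204 = −0.57569; |u| = 0.57569c.
γ for this relative speed: γ = 1/√(1 − 0.331419) = 1.223.
Craft A's interval is proper; time dilation gives Δt_B = γΔτ = 1.223 × 328 minutes = 401.1 minutes.

401.1 minutes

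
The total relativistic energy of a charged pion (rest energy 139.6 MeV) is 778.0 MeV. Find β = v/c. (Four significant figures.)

Total energy E = γmc² gives γ = 778.0/139.6 = 5.5731.
Hence β = √(1 − 1/γ²) = √(1 − 0.0321963) = √0.9678037 = 0.9838.

0.9838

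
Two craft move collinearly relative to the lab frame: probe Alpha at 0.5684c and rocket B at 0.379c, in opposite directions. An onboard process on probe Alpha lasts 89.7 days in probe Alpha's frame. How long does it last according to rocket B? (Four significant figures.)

143.2 days

Transform probe Alpha's velocity into rocket B's frame: (0.5684 + 0.379)/(1 + 0.5684·0.379) = 0.9474/1.2154236, so the relative speed is 0.77948c.
At |u| = 0.77948c, γ = (1 − 0.607589)^(−1/2) = 1.5964.
Probe Alpha's interval is proper; time dilation gives Δt_B = γΔτ = 1.5964 × 89.7 days = 143.2 days.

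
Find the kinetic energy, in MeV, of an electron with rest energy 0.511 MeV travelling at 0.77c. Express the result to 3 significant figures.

γ = 1/√(1 − β²) = 1/√(1 − 0.5929) = 1/√0.4071 = 1.56729.
Kinetic energy: K = (γ − 1)mc² = (1.56729 − 1) × 0.511 MeV = 0.56729 × 0.511 = 0.290 MeV.

0.290 MeV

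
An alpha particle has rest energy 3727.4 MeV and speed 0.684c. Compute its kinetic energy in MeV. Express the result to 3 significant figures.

1380 MeV

γ = 1/√(1 − β²) = 1/√(1 − 0.467856) = 1/√0.532144 = 1/0.729482 = 1.37084.
Kinetic energy: K = (γ − 1)mc² = (1.37084 − 1) × 3727.4 MeV = 0.37084 × 3727.4 = 1380 MeV.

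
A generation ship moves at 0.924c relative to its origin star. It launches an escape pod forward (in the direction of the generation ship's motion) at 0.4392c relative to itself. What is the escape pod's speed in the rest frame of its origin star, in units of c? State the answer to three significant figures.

Relativistic velocity addition: u = (u' + v)/(1 + u'v/c²), with u' = 0.4392c and v = 0.924c.
Numerator: 0.4392 + 0.924 = 1.3632. Denominator: 1 + (0.4392)(0.924) = 1.4058208.
u = 1.3632/1.4058208 = 0.96968, so the speed is 0.970c.

0.970c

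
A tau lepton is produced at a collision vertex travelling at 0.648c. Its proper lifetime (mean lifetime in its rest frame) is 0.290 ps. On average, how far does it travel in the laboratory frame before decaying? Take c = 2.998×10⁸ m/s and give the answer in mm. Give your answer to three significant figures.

0.0740 mm

β² = 0.419904, so γ = 1/√0.580096 = 1.313.
Lab-frame lifetime: Δt = γτ = 1.313 × 0.290 ps = 0.38077 ps.
Distance: d = vΔt = 0.648 × 2.998×10⁸ m/s × 3.8077×10^-13 s = 7.40×10^-5 m = 0.0740 mm.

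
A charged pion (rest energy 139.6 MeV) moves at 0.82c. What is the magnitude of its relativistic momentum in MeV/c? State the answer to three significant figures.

200 MeV/c

γ = 1/√(1 − β²) = 1/√(1 − 0.6724) = 1/√0.3276 = 1/0.572364 = 1.7471.
Momentum: p = γβ·mc = 1.7471 × 0.82 × 139.6 MeV/c = 200 MeV/c.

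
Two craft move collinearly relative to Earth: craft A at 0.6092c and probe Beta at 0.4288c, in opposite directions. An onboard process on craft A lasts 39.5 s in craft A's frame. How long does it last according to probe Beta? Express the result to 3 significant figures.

69.5 s

Transform craft A's velocity into probe Beta's frame: (0.6092 + 0.4288)/(1 + 0.6092·0.4288) = 1.038/1.26122496, so the relative speed is 0.82301c.
γ for this relative speed: γ = 1/√(1 − 0.677345) = 1.7605.
The clock on craft A records proper time, so probe Beta measures Δt = γΔτ = 1.7605 × 39.5 = 69.5 s.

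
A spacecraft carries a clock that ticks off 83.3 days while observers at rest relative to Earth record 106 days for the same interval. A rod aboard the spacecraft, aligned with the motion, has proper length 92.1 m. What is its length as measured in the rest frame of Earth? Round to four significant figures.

72.38 m

The time-dilation ratio gives γ = 106/83.3 = 1.27251.
The rod contracts by the same γ: 92.1 m / 1.27251 = 72.38 m.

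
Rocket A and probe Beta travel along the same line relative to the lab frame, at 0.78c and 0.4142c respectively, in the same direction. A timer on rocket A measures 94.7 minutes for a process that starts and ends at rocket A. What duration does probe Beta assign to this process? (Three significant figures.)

113 minutes

Speed of rocket A in probe Beta's frame: u = (v_A − v_B)/(1 − v_A v_B/c²) = (0.78 − 0.4142)/(1 − 0.78×0.4142) = 0.3658/0.676924 = 0.54039; |u| = 0.54039c.
At |u| = 0.54039c, γ = (1 − 0.292021)^(−1/2) = 1.1885.
Rocket A's interval is proper; time dilation gives Δt_B = γΔτ = 1.1885 × 94.7 minutes = 113 minutes.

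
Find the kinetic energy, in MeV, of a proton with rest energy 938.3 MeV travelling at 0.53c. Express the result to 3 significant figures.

With β = 0.53, γ = 1/√(1 − 0.53²) = 1/√0.7191 = 1.17925.
Kinetic energy: K = (γ − 1)mc² = (1.17925 − 1) × 938.3 MeV = 0.17925 × 938.3 = 168 MeV.

168 MeV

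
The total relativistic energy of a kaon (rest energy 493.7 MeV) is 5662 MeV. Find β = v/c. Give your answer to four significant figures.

Total energy E = γmc² gives γ = 5662/493.7 = 11.469.
Hence β = √(1 − 1/γ²) = √(1 − 0.00760237) = √0.99239763 = 0.9962.

0.9962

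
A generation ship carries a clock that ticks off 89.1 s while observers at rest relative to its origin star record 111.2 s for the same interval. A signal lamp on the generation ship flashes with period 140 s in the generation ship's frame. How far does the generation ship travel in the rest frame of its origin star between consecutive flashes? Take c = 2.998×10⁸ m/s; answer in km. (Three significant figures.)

3.13×10^7 km

From Δt = γΔτ: γ = 111.2/89.1 = 1.24804.
β = √(1 − 1/γ²) = 0.59832. Lab-frame period = γτ = 1.24804×140 s = 174.73 s. Distance = βc × γτ = 0.59832 × 2.998×10⁸ m/s × 174.73 s = 3.1342×10^10 m = 3.13×10^7 km.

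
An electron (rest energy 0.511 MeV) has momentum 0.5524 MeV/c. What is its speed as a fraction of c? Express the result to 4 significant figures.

pc/(mc²) = 0.5524/0.511 = 1.081 = βγ = β/√(1−β²).
So β² = x²/(1 + x²) with x = 1.081: x² = 1.16856, β² = 1.16856/2.16856 = 0.538864, β = 0.7341.

0.7341c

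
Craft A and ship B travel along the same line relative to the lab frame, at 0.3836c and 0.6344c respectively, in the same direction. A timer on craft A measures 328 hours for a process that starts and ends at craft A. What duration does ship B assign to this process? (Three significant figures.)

348 hours

Speed of craft A in ship B's frame: u = (v_A − v_B)/(1 − v_A v_B/c²) = (0.3836 − 0.6344)/(1 − 0.3836×0.6344) = −0.2508/0.75664416 = −0.33146; |u| = 0.33146c.
At |u| = 0.33146c, γ = (1 − 0.109866)^(−1/2) = 1.0599.
The clock on craft A records proper time, so ship B measures Δt = γΔτ = 1.0599 × 328 = 348 hours.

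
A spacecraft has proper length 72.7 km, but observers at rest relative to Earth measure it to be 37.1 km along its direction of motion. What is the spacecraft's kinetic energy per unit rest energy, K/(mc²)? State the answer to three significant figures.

From L = L₀/γ: γ = 72.7/37.1 = 1.95957.
K/(mc²) = γ − 1 = 1.95957 − 1 = 0.960.

0.960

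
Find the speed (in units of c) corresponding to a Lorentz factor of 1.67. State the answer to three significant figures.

β = √(1 − 1/γ²) = √(1 − 1/2.7889) = √0.641436 = 0.801.

0.801c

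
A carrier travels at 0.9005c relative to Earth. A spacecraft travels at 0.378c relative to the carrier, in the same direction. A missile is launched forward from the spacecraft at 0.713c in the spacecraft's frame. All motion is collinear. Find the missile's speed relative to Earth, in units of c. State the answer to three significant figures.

0.992c

Apply u = (u'+v)/(1+u'v) twice. Missile in the carrier frame: (0.713+0.378)/(1+0.713·0.378) = 1.091/1.269514 = 0.85938c.
That velocity, transformed to the rest frame of Earth: (0.85938+0.9005)/(1+0.85938·0.9005) = 1.75988/1.77387169 = 0.99211c.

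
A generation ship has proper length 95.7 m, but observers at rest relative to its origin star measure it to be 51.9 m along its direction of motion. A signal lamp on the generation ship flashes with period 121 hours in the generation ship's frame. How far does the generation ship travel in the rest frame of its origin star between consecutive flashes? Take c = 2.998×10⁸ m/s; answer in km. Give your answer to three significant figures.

2.02×10^11 km

γ = L₀/L = 95.7/51.9 = 1.84393.
β = √(1 − 1/γ²) = 0.84017. Lab-frame period = γτ = 1.84393×121 hours = 223.12 hours. Distance = βc × γτ = 0.84017 × 2.998×10⁸ m/s × 803232 s = 2.0232×10^14 m = 2.02×10^11 km.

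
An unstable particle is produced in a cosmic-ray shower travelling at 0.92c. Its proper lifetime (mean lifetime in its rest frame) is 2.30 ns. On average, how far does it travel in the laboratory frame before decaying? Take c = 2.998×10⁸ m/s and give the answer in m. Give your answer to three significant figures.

1.62 m

γ = 1/√(1 − β²) = 1/√(1 − 0.8464) = 1/√0.1536 = 1/0.391918 = 2.5516.
Lab-frame lifetime: Δt = γτ = 2.5516 × 2.30 ns = 5.8687 ns.
Distance: d = vΔt = 0.92 × 2.998×10⁸ m/s × 5.8687×10^-9 s = 1.62 m.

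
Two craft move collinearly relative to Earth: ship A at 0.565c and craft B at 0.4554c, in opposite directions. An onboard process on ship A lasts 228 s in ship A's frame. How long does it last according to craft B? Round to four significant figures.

390.2 s

Transform ship A's velocity into craft B's frame: (0.565 + 0.4554)/(1 + 0.565·0.4554) = 1.0204/1.257301, so the relative speed is 0.81158c.
At |u| = 0.81158c, γ = (1 − 0.658662)^(−1/2) = 1.7116.
Ship A's interval is proper; time dilation gives Δt_B = γΔτ = 1.7116 × 228 s = 390.2 s.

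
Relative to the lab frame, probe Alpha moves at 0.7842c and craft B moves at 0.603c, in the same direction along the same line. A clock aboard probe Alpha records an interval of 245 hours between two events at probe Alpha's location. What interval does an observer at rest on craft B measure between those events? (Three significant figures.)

Speed of probe Alpha in craft B's frame: u = (v_A − v_B)/(1 − v_A v_B/c²) = (0.7842 − 0.603)/(1 − 0.7842×0.603) = 0.1812/0.5271274 = 0.34375; |u| = 0.34375c.
γ for this relative speed: γ = 1/√(1 − 0.118164) = 1.0649.
The clock on probe Alpha records proper time, so craft B measures Δt = γΔτ = 1.0649 × 245 = 261 hours.

261 hours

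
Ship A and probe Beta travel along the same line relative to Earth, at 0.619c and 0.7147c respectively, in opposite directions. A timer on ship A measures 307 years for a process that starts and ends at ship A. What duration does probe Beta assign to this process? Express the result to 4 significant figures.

The velocity of ship A relative to probe Beta is (0.619 + 0.7147)c / (1 + 0.619×0.7147) = 0.92464c; relative speed 0.92464c.
At |u| = 0.92464c, γ = (1 − 0.854959)^(−1/2) = 2.6258.
The clock on ship A records proper time, so probe Beta measures Δt = γΔτ = 2.6258 × 307 = 806.1 years.

806.1 years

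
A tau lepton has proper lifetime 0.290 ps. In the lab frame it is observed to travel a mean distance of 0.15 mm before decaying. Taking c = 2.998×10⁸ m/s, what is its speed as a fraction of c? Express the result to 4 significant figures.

Lab distance = (lab lifetime)·v = γτ·βc, so βγ = d/(cτ) = 1.500×10^-4/(2.998×10⁸ × 2.900×10^-13) = 1.7253.
With βγ = 1.7253: γ² = 1 + (βγ)² = 3.97666, and β = (βγ)/γ = 1.7253/1.99416 = 0.8652.

0.8652c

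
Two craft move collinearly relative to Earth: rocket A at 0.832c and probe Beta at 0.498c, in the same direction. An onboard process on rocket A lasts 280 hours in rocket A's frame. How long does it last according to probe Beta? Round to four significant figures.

340.9 hours

Speed of rocket A in probe Beta's frame: u = (v_A − v_B)/(1 − v_A v_B/c²) = (0.832 − 0.498)/(1 − 0.832×0.498) = 0.334/0.585664 = 0.57029; |u| = 0.57029c.
γ for this relative speed: γ = 1/√(1 − 0.325231) = 1.2174.
Rocket A's interval is proper; time dilation gives Δt_B = γΔτ = 1.2174 × 280 hours = 340.9 hours.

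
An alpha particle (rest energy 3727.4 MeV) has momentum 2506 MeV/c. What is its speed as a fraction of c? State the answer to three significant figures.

pc/(mc²) = 2506/3727.4 = 0.67232 = βγ = β/√(1−β²).
So β² = x²/(1 + x²) with x = 0.67232: x² = 0.452014, β² = 0.452014/1.452014 = 0.311301, β = 0.558.

0.558c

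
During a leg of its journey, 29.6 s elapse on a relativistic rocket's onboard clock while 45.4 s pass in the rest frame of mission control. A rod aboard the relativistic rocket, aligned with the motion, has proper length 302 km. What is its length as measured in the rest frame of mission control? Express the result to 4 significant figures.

From Δt = γΔτ: γ = 45.4/29.6 = 1.53378.
The rod contracts by the same γ: 302 km / 1.53378 = 196.9 km.

196.9 km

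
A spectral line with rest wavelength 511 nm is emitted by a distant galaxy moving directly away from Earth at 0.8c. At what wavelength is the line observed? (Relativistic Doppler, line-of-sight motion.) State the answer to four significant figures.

1533 nm

Relativistic Doppler for wavelength: λ_obs = λ_src · √((1+β)/(1−β)).
With β = 0.8: factor = √(1.8/0.2) = 3.
λ_obs = 511 × 3 = 1533 nm.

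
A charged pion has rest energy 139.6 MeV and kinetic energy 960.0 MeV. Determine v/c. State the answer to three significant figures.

γ = 1 + K/(mc²) = 1 + 960.0/139.6 = 7.8768.
β = √(1 − 1/γ²) = √(1 − 0.0161176) = √0.9838824 = 0.992.

0.992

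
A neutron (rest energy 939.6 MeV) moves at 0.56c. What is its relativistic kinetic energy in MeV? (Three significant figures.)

195 MeV

With β = 0.56, γ = 1/√(1 − 0.56²) = 1/√0.6864 = 1.20701.
Kinetic energy: K = (γ − 1)mc² = (1.20701 − 1) × 939.6 MeV = 0.20701 × 939.6 = 195 MeV.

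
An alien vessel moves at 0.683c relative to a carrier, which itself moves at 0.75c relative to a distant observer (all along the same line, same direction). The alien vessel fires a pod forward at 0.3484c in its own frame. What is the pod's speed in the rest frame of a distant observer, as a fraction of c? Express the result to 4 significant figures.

First combine the pod and alien vessel (S''→S'): u₁ = (0.3484 + 0.683)/(1 + 0.3484×0.683) = 1.0314/1.2379572 = 0.83315.
Then combine with the carrier (S'→S): u = (0.83315 + 0.75)/(1 + 0.83315×0.75) = 1.58315/1.6248625 = 0.97433.

0.9743c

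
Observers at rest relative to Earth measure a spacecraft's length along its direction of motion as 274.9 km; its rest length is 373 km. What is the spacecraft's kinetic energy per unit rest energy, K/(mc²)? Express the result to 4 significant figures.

0.3569

From L = L₀/γ: γ = 373/274.9 = 1.35686.
K/(mc²) = γ − 1 = 1.35686 − 1 = 0.3569.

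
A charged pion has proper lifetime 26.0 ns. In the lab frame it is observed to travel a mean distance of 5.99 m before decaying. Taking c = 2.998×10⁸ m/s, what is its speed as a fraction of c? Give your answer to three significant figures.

d = βγcτ ⇒ βγ = d/(cτ) = 5.990 m / (7.7948 m) = 0.76846.
β = (βγ)/√(1+(βγ)²) = 0.76846/√1.590531 = 0.609.

0.609c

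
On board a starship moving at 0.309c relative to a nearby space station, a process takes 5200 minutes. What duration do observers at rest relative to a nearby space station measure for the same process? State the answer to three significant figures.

5470 minutes

Lorentz factor: γ = (1 − 0.095481)^(−1/2) = 1.0515.
The onboard clock measures proper time, so the interval in the rest frame of a nearby space station is dilated: Δt = γ·Δτ = 1.0515 × 5200 minutes = 5470 minutes.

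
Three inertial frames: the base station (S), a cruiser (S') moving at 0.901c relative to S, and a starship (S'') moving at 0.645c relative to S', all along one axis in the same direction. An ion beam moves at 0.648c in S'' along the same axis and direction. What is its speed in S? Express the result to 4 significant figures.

Apply u = (u'+v)/(1+u'v) twice. Ion beam in the cruiser frame: (0.648+0.645)/(1+0.648·0.645) = 1.293/1.41796 = 0.91187c.
That velocity, transformed to the rest frame of the base station: (0.91187+0.901)/(1+0.91187·0.901) = 1.81287/1.82159487 = 0.99521c.

0.9952c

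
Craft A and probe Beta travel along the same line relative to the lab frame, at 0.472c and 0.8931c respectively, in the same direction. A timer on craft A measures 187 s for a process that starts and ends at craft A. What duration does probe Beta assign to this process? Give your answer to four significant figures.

272.8 s

The velocity of craft A relative to probe Beta is (0.472 − 0.8931)c / (1 − 0.472×0.8931) = −0.72797c; relative speed 0.72797c.
γ for this relative speed: γ = 1/√(1 − 0.52994) = 1.4586.
The clock on craft A records proper time, so probe Beta measures Δt = γΔτ = 1.4586 × 187 = 272.8 s.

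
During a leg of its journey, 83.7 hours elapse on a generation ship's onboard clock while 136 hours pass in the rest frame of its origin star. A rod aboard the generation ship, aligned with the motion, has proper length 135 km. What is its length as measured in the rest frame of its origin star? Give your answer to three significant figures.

83.1 km

From Δt = γΔτ: γ = 136/83.7 = 1.62485.
L = L₀/γ = 135/1.62485 = 83.1 km.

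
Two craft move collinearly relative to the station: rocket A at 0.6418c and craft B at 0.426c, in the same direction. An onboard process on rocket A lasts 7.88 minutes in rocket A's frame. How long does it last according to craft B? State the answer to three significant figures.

8.25 minutes

Speed of rocket A in craft B's frame: u = (v_A − v_B)/(1 − v_A v_B/c²) = (0.6418 − 0.426)/(1 − 0.6418×0.426) = 0.2158/0.7265932 = 0.297; |u| = 0.297c.
γ for this relative speed: γ = 1/√(1 − 0.088209) = 1.0473.
Rocket A's interval is proper; time dilation gives Δt_B = γΔτ = 1.0473 × 7.88 minutes = 8.25 minutes.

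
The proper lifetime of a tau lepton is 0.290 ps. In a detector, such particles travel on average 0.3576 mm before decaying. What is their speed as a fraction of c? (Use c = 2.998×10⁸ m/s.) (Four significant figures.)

0.9717c

d = βγcτ ⇒ βγ = d/(cτ) = 3.576×10^-4 m / (8.6942×10^-5 m) = 4.1131.
β = (βγ)/√(1+(βγ)²) = 4.1131/√17.9176 = 0.9717.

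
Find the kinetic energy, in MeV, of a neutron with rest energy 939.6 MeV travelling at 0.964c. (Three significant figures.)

2590 MeV

γ = 1/√(1 − β²) = 1/√(1 − 0.929296) = 1/√0.070704 = 1/0.265902 = 3.7608.
Kinetic energy: K = (γ − 1)mc² = (3.7608 − 1) × 939.6 MeV = 2.7608 × 939.6 = 2590 MeV.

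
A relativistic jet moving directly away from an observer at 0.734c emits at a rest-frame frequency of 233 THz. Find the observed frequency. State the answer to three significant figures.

Relativistic Doppler (source moving away): f_obs = f_src · √((1−β)/(1+β)).
With β = 0.734: factor = √(0.266/1.734) = 0.39167.
f_obs = 233 × 0.39167 = 91.3 THz.

91.3 THz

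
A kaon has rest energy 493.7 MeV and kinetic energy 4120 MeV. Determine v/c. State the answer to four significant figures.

γ = 1 + K/(mc²) = 1 + 4120/493.7 = 9.3451.
β = √(1 − 1/γ²) = √(1 − 0.0114507) = √0.9885493 = 0.9943.

0.9943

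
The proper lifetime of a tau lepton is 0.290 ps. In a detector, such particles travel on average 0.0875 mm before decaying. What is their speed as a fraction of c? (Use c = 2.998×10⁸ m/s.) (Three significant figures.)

Lab distance = (lab lifetime)·v = γτ·βc, so βγ = d/(cτ) = 8.750×10^-5/(2.998×10⁸ × 2.900×10^-13) = 1.0064.
With βγ = 1.0064: γ² = 1 + (βγ)² = 2.01284, and β = (βγ)/γ = 1.0064/1.41875 = 0.709.

0.709c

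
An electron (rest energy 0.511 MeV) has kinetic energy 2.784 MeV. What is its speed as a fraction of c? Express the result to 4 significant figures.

0.9879c

γ = 1 + K/(mc²) = 1 + 2.784/0.511 = 6.4481.
β = √(1 − 1/γ²) = √(1 − 0.0240512) = √0.9759488 = 0.9879.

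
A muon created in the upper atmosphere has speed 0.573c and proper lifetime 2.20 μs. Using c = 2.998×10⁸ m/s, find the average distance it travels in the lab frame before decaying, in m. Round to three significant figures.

Lorentz factor: γ = (1 − 0.328329)^(−1/2) = 1.2202.
Lab-frame lifetime: Δt = γτ = 1.2202 × 2.20 μs = 2.6844 μs.
Distance: d = vΔt = 0.573 × 2.998×10⁸ m/s × 2.6844×10^-6 s = 461 m.

461 m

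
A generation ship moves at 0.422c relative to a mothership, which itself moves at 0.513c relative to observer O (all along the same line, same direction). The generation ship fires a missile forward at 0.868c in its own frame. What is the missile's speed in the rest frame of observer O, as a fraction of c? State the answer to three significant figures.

0.982c

Compose velocities in two stages. Stage 1 (into S'): u₁ = (0.868+0.422)/(1+0.868×0.422) = 0.94416.
Stage 2 (into S): u = (0.94416+0.513)/(1+0.94416×0.513) = 0.98168, so the speed is 0.982c.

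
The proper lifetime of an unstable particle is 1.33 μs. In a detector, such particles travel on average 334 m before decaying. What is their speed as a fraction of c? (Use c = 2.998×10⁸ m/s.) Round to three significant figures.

Let x = d/(cτ) = 334.0 m / (2.998×10⁸ m/s × 1.330×10^-6 s) = 0.83765. Since d = βγcτ, x = βγ = β/√(1−β²).
Solving: β² = x²/(1+x²) = 0.701658/1.701658 = 0.412338, so β = 0.642.

0.642c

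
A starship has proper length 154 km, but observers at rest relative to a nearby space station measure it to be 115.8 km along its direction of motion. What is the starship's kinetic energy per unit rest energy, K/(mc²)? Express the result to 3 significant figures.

From L = L₀/γ: γ = 154/115.8 = 1.32988.
Since K = (γ−1)mc², K/(mc²) = 1.32988 − 1 = 0.330.

0.330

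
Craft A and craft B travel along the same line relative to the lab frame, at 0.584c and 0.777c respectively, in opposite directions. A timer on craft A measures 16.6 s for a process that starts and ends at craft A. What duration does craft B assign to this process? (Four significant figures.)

Speed of craft A in craft B's frame: u = (v_A + v_B)/(1 + v_A v_B/c²) = (0.584 + 0.777)/(1 + 0.584×0.777) = 1.361/1.453768 = 0.93619; |u| = 0.93619c.
At |u| = 0.93619c, γ = (1 − 0.876452)^(−1/2) = 2.845.
The clock on craft A records proper time, so craft B measures Δt = γΔτ = 2.845 × 16.6 = 47.23 s.

47.23 s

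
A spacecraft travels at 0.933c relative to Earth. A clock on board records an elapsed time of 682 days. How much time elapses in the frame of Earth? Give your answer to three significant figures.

1900 days

Lorentz factor: γ = (1 − 0.870489)^(−1/2) = 2.7787.
The onboard clock measures proper time, so the interval in the rest frame of Earth is dilated: Δt = γ·Δτ = 2.7787 × 682 days = 1900 days.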